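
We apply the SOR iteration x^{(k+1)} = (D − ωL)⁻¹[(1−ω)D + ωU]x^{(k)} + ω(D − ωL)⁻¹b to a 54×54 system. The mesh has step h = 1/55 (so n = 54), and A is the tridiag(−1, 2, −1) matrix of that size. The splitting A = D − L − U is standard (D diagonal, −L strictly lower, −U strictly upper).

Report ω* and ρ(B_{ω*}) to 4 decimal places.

spectrum of D⁻¹(L+U) = {cos(kπ/55) : 1≤k≤54}; ρ_J = cos(π/55) = 0.9984.
√(1−ρ_J²) = |sin(π/55)| = 0.05709
Then 2/(1+√(1−ρ_J²)) = 2/(1+0.05709); ω* = 2/1.05709 = 1.8920.
[ρ_SOR] ω* − 1 = 0.8920.

ω* = 1.8920, ρ_SOR = 0.8920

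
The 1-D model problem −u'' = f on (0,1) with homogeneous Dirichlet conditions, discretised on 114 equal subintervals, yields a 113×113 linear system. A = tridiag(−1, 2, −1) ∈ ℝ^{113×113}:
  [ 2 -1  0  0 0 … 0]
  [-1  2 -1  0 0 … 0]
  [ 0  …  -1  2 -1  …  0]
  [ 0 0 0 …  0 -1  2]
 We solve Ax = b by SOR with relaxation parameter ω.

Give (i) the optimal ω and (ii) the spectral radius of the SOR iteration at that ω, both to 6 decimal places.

ρ_J = max_k |cos(kπ/114)| = cos(π/114) = 0.999620
√(1−ρ_J²) = |sin(π/114)| = 0.0275543
Then 2/(1+√(1−ρ_J²)) = 2/(1+0.0275543); ω* = 2/1.0275543 = 1.946369.
At ω = 1.946369 every |λ(B_ω)| = ω−1, so ρ_SOR = 0.946369.

ω* = 1.946369, ρ_SOR = 0.946369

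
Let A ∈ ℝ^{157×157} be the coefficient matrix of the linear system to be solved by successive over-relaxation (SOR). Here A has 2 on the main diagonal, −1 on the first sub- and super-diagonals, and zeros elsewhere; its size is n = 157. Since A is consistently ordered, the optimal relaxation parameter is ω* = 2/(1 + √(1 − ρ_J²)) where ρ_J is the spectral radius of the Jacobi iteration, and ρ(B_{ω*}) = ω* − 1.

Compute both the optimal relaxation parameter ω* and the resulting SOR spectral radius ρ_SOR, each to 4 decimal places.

n=157: λ(B_J) = 1 − λ(A)/2 = cos(kπ/158); k=1 gives ρ_J = 0.9998.
root = sin(π/158) = 0.01988  (since 1−cos² = sin²).
So ω* = 2/1.01988 = 1.9610 (Young).
Hence ρ(B_{ω*}) = 1.9610 − 1 = 0.9610.

ω* = 1.9610, ρ_SOR = 0.9610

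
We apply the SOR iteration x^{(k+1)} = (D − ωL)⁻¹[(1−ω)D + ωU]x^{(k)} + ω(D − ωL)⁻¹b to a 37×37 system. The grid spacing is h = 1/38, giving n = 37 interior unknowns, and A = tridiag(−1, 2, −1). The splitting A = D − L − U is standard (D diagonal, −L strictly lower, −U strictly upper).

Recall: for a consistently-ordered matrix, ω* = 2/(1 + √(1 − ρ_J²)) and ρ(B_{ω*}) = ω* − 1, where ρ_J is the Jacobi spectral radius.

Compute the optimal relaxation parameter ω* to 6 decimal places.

ω* = 1.847440

½·tridiag(1,0,1) at n=37: λ_k = cos(kπ/38); max |λ| at k=1 ⇒ ρ_J = cos(π/38) ≈ 0.996584.
√(1 − cos²(π/38)) = sin(π/38) ≈ 0.0825793.
Then 2/(1+√(1−ρ_J²)) = 2/(1+0.0825793); ω* = 2/1.0825793 = 1.847440.
At ω = 1.847440 every |λ(B_ω)| = ω−1, so ρ_SOR = 0.847440.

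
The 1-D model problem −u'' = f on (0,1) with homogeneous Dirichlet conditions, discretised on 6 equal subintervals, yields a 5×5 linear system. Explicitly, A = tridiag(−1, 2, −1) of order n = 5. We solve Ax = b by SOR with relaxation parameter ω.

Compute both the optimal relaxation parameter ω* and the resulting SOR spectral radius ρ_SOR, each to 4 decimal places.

ω* = 1.3333, ρ_SOR = 0.3333

ρ_J = max_k |cos(kπ/6)| = cos(π/6) = 0.8660
√(1 − cos²(π/6)) = sin(π/6) ≈ 0.50000.
So ω* = 2/1.50000 = 1.3333 (Young).
ρ_SOR = ω* − 1 ≈ 0.3333.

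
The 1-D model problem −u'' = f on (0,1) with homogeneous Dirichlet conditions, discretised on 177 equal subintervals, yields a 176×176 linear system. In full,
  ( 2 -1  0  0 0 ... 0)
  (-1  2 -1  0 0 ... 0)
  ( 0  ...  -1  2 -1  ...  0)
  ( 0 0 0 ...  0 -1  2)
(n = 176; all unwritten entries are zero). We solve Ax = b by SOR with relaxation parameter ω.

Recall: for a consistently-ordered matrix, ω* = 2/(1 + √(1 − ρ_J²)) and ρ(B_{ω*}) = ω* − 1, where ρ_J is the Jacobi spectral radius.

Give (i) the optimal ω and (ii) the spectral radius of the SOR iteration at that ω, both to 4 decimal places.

½·tridiag(1,0,1) at n=176: λ_k = cos(kπ/177); max |λ| at k=1 ⇒ ρ_J = cos(π/177) ≈ 0.9998.
√(1−ρ_J²) simplifies to sin(π/177) = 0.01775.
ω* = 2/(1 + 0.01775) = 2/1.01775 = 1.9651.
Hence ρ(B_{ω*}) = 1.9651 − 1 = 0.9651.

ω* = 1.9651, ρ_SOR = 0.9651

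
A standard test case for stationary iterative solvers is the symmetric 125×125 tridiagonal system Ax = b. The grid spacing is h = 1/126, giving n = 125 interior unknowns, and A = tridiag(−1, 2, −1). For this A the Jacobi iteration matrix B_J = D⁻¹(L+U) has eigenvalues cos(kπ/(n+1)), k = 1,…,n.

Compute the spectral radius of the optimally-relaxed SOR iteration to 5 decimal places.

B_J for the 125×125 system has eigenvalues cos(kπ/126); ρ_J = cos(π/126) = 0.99969.
√(1−ρ_J²) = |sin(π/126)| = 0.024931
ω* = 2/(1 + 0.024931) = 2/1.024931 = 1.95135.
ρ(B_{ω*}) = ω*−1 = 0.95135

ρ_SOR = 0.95135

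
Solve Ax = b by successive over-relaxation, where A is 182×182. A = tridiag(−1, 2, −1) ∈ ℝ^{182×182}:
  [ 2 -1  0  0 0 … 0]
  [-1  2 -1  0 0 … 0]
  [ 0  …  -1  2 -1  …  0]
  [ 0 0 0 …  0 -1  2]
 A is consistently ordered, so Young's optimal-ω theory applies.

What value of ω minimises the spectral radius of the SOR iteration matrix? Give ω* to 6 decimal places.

½·tridiag(1,0,1) at n=182: λ_k = cos(kπ/183); max |λ| at k=1 ⇒ ρ_J = cos(π/183) ≈ 0.999853.
√(1 − cos²(π/183)) = sin(π/183) ≈ 0.0171663.
So ω* = 2/1.0171663 = 1.966247 (Young).
Hence ρ(B_{ω*}) = 1.966247 − 1 = 0.966247.

ω* = 1.966247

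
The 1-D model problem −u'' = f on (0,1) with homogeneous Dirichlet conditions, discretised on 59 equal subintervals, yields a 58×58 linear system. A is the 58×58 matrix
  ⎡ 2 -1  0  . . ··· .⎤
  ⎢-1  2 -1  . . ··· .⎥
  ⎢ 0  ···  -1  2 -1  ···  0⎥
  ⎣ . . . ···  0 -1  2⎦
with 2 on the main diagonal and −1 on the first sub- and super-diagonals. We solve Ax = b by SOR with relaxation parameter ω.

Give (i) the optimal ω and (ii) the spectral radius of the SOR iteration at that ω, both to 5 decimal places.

With n=58, ρ(Jacobi) = cos(π/59) = 0.99858.
root = sin(π/59) = 0.053222  (since 1−cos² = sin²).
Then 2/(1+√(1−ρ_J²)) = 2/(1+0.053222); ω* = 2/1.053222 = 1.89893.
and ρ(B_{ω*}) = 1.89893 − 1 = 0.89893.

ω* = 1.89893, ρ_SOR = 0.89893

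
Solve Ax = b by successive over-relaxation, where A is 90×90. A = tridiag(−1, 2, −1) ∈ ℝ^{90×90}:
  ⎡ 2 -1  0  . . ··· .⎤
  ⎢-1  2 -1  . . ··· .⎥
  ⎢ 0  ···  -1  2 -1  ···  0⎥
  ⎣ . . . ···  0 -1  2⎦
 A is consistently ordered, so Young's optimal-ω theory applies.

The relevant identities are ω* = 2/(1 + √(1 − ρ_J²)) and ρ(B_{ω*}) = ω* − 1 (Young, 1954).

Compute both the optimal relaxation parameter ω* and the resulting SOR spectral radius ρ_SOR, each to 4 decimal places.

B_J for the 90×90 system has eigenvalues cos(kπ/91); ρ_J = cos(π/91) = 0.9994.
√(1−ρ_J²) simplifies to sin(π/91) = 0.03452.
[ω*] 2 ÷ (1 + 0.03452) = 2 ÷ 1.03452 = 1.9333.
[ρ_SOR] ω* − 1 = 0.9333.

ω* = 1.9333, ρ_SOR = 0.9333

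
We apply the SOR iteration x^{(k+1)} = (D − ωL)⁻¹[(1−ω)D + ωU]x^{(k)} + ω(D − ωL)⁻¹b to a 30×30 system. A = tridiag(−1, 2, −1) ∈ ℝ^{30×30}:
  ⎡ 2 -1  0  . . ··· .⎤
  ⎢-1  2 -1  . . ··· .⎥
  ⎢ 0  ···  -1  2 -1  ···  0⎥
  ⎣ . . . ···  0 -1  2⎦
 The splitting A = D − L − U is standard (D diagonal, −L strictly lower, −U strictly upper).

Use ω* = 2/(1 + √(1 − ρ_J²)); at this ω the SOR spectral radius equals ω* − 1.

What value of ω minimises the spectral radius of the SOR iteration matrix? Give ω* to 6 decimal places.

ω* = 1.816253

[ρ_J] n=30: ρ(B_J) = cos(π/(n+1)) = cos(π/31) = 0.994869.
1 − cos²(π/31) = sin²(π/31) ⇒ √(1−ρ_J²) = sin(π/31) = 0.1011683.
ω* = 2 / (1 + 0.1011683) = 2 / 1.1011683 ≈ 1.816253.
ρ_SOR = ω* − 1 = 1.816253 − 1 = 0.816253.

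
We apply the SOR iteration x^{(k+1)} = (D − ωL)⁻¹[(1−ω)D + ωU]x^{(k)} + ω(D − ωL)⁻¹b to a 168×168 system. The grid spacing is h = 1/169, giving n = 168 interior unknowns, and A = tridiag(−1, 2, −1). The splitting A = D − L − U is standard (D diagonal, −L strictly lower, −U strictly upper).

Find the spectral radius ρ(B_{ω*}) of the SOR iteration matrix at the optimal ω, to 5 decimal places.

B_J for the 168×168 system has eigenvalues cos(kπ/169); ρ_J = cos(π/169) = 0.99983.
√(1 − cos²(π/169)) = sin(π/169) ≈ 0.018588.
ω* = 2/(1+0.018588) = 1.96350
and ρ(B_{ω*}) = 1.96350 − 1 = 0.96350.

ρ_SOR = 0.96350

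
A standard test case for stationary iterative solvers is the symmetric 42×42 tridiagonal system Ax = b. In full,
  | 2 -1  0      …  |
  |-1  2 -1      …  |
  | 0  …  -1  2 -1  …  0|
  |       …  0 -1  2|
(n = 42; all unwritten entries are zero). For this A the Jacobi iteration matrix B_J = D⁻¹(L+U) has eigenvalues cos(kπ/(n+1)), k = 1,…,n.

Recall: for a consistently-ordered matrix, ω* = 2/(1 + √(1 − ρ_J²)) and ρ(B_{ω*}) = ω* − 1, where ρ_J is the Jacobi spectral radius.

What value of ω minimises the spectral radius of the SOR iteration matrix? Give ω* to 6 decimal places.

n=42: λ(B_J) = 1 − λ(A)/2 = cos(kπ/43); k=1 gives ρ_J = 0.997332.
1 − cos²(π/43) = sin²(π/43) ⇒ √(1−ρ_J²) = sin(π/43) = 0.0729953.
ω* = 2/(1 + 0.0729953) = 2/1.0729953 = 1.863941.
ρ(B_{ω*}) = ω*−1 = 0.863941

ω* = 1.863941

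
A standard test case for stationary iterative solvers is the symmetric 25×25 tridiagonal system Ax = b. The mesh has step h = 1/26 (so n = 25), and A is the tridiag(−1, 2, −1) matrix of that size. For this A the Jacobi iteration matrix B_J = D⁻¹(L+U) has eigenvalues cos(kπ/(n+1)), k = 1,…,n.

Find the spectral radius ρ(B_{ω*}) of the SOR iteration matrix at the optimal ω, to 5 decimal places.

ρ_SOR = 0.78486

n=25: λ(B_J) = 1 − λ(A)/2 = cos(kπ/26); k=1 gives ρ_J = 0.99271.
1 − cos²(π/26) = sin²(π/26) ⇒ √(1−ρ_J²) = sin(π/26) = 0.120537.
ω* = 2/(1 + 0.120537) = 2/1.120537 = 1.78486.
Hence ρ(B_{ω*}) = 1.78486 − 1 = 0.78486.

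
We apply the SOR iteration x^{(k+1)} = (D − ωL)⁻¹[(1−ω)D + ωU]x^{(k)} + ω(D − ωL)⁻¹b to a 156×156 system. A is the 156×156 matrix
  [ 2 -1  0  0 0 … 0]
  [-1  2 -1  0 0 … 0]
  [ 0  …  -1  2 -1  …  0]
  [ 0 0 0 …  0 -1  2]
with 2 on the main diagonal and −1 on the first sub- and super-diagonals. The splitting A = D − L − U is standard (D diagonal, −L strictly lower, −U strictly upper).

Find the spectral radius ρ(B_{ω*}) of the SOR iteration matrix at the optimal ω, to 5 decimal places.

With n=156, ρ(Jacobi) = cos(π/157) = 0.99980.
1 − cos²(π/157) = sin²(π/157) ⇒ √(1−ρ_J²) = sin(π/157) = 0.020009.
[ω*] 2 ÷ (1 + 0.020009) = 2 ÷ 1.020009 = 1.96077.
and ρ(B_{ω*}) = 1.96077 − 1 = 0.96077.

ρ_SOR = 0.96077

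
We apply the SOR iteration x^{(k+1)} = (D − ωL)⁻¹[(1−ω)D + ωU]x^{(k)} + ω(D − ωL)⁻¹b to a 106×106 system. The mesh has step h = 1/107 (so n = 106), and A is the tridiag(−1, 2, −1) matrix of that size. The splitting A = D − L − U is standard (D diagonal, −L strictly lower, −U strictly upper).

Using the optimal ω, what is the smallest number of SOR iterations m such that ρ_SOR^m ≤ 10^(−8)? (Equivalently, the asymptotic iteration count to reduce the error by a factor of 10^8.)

ρ_J = max_k |cos(kπ/107)| = cos(π/107) = 0.9995690
root = sin(π/107) = 0.0293565  (since 1−cos² = sin²).
[ω*] 2 ÷ (1 + 0.0293565) = 2 ÷ 1.0293565 = 1.9429615.
ρ(B_{ω*}) = ω*−1 = 0.9429615
Need (0.9429615)^m ≤ 10^(−8): m ≥ 8·ln10/|ln 0.9429615| = 18.4207/0.0587298 = 313.652 ⇒ m = 314.

m = 314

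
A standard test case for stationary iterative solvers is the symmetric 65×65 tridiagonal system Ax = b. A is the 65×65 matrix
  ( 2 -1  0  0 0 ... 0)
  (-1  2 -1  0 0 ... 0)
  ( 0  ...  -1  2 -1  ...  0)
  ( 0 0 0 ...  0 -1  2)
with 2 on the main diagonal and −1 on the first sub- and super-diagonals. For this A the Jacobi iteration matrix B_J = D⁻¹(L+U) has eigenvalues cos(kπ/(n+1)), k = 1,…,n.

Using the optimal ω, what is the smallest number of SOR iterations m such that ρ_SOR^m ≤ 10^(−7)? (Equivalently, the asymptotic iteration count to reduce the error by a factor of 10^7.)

spectrum of D⁻¹(L+U) = {cos(kπ/66) : 1≤k≤65}; ρ_J = cos(π/66) = 0.9988673.
1 − cos²(π/66) = sin²(π/66) ⇒ √(1−ρ_J²) = sin(π/66) = 0.0475819.
So ω* = 2/1.0475819 = 1.9091586 (Young).
ρ_SOR = ω* − 1 ≈ 0.9091586.
7·ln10 = 16.1181; −ln(0.9091586) = 0.0952357; m = ⌈16.1181/0.0952357⌉ = ⌈169.244⌉ = 170.

m = 170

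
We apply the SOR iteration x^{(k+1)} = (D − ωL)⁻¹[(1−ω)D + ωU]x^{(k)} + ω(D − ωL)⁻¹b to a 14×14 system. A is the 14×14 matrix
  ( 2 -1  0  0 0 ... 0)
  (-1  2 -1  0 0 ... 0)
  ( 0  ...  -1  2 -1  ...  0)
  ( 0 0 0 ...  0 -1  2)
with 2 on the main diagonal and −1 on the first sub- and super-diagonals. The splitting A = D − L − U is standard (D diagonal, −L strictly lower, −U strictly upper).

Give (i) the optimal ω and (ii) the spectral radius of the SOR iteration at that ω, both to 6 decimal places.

ω* = 1.655750, ρ_SOR = 0.655750

B_J for the 14×14 system has eigenvalues cos(kπ/15); ρ_J = cos(π/15) = 0.978148.
root = sin(π/15) = 0.2079117  (since 1−cos² = sin²).
Then 2/(1+√(1−ρ_J²)) = 2/(1+0.2079117); ω* = 2/1.2079117 = 1.655750.
At ω = 1.655750 every |λ(B_ω)| = ω−1, so ρ_SOR = 0.655750.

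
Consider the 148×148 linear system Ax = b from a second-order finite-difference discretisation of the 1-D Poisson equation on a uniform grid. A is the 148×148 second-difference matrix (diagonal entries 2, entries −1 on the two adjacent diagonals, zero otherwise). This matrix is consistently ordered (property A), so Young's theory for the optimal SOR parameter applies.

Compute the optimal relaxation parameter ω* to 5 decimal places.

ρ_J = max_k |cos(kπ/149)| = cos(π/149) = 0.99978
√(1−ρ_J²) simplifies to sin(π/149) = 0.021083.
ω* = 2/(1 + 0.021083) = 2/1.021083 = 1.95870.
ρ_SOR = ω* − 1 ≈ 0.95870.

ω* = 1.95870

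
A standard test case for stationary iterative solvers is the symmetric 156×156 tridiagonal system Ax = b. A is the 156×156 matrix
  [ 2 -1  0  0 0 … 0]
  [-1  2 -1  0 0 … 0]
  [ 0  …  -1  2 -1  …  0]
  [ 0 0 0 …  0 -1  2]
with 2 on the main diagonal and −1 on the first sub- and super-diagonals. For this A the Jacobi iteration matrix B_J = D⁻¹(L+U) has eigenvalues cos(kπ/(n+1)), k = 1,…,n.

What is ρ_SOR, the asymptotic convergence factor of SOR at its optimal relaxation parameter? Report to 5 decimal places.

½·tridiag(1,0,1) at n=156: λ_k = cos(kπ/157); max |λ| at k=1 ⇒ ρ_J = cos(π/157) ≈ 0.99980.
√(1 − cos²(π/157)) = sin(π/157) ≈ 0.020009.
Then 2/(1+√(1−ρ_J²)) = 2/(1+0.020009); ω* = 2/1.020009 = 1.96077.
[ρ_SOR] ω* − 1 = 0.96077.

ρ_SOR = 0.96077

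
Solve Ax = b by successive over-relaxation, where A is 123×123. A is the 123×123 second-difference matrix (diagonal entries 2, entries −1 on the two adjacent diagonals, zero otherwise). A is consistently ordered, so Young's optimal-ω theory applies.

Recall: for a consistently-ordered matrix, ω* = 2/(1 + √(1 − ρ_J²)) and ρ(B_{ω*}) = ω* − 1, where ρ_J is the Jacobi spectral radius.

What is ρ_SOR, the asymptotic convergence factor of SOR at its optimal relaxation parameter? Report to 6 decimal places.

ρ_SOR = 0.950586

With n=123, ρ(Jacobi) = cos(π/124) = 0.999679.
root = sin(π/124) = 0.0253327  (since 1−cos² = sin²).
ω* = 2 / (1 + 0.0253327) = 2 / 1.0253327 ≈ 1.950586.
Hence ρ(B_{ω*}) = 1.950586 − 1 = 0.950586.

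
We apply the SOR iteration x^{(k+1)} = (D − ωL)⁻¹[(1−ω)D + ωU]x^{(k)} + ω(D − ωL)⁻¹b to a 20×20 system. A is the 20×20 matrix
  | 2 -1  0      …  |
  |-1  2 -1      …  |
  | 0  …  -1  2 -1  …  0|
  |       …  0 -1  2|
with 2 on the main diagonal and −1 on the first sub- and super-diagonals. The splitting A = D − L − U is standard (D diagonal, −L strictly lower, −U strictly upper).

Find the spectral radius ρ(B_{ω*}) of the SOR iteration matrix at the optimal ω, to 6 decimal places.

ρ_SOR = 0.740580

With n=20, ρ(Jacobi) = cos(π/21) = 0.988831.
root = sin(π/21) = 0.1490423  (since 1−cos² = sin²).
Young: ω* = 2/(1+√(1−ρ_J²)) = 2/(1+0.1490423) = 2/1.1490423 = 1.740580.
ρ_SOR = ω* − 1 = 1.740580 − 1 = 0.740580.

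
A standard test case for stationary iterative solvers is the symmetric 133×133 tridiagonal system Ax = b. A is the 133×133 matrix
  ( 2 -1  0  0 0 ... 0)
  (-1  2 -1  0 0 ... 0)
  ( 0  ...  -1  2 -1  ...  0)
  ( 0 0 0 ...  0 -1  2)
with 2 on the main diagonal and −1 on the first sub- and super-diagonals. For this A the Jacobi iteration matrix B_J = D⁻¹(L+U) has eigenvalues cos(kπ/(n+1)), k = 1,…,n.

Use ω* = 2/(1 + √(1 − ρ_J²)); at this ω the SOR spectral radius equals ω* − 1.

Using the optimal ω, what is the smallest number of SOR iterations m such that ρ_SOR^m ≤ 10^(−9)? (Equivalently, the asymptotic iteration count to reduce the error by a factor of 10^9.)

m = 442

½·tridiag(1,0,1) at n=133: λ_k = cos(kπ/134); max |λ| at k=1 ⇒ ρ_J = cos(π/134) ≈ 0.9997252.
root = sin(π/134) = 0.0234426  (since 1−cos² = sin²).
[ω*] 2 ÷ (1 + 0.0234426) = 2 ÷ 1.0234426 = 1.9541887.
At ω = 1.9541887 every |λ(B_ω)| = ω−1, so ρ_SOR = 0.9541887.
For 9 digits: m = 9·ln10 / (−ln 0.9541887) = 20.7233/0.0468938 = 441.920; round up → m = 442.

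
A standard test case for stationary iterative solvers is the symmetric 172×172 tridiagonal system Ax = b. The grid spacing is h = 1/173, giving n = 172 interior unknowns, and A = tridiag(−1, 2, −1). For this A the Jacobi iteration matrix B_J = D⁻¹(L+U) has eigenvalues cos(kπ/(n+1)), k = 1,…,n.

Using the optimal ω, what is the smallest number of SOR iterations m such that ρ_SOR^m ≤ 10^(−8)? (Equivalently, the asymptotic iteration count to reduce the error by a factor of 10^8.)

m = 508

[ρ_J] n=172: ρ(B_J) = cos(π/(n+1)) = cos(π/173) = 0.9998351.
root = sin(π/173) = 0.0181585  (since 1−cos² = sin²).
So ω* = 2/1.0181585 = 1.9643307 (Young).
ρ_SOR = ω* − 1 ≈ 0.9643307.
8·ln10 = 18.4207; −ln(0.9643307) = 0.036321; m = ⌈18.4207/0.036321⌉ = ⌈507.164⌉ = 508.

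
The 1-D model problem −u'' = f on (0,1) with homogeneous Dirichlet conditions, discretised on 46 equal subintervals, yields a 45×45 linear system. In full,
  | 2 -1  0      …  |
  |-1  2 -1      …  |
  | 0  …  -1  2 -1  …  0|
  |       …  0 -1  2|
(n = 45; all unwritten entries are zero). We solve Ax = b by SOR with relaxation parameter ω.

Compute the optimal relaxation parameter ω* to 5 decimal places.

ω* = 1.87223

B_J for the 45×45 system has eigenvalues cos(kπ/46); ρ_J = cos(π/46) = 0.99767.
√(1−ρ_J²) simplifies to sin(π/46) = 0.068242.
So ω* = 2/1.068242 = 1.87223 (Young).
Hence ρ(B_{ω*}) = 1.87223 − 1 = 0.87223.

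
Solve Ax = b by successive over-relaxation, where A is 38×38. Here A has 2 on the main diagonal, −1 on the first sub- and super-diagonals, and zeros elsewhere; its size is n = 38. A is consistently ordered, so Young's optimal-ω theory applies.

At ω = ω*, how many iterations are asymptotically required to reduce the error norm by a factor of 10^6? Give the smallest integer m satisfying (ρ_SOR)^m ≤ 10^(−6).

m = 86

spectrum of D⁻¹(L+U) = {cos(kπ/39) : 1≤k≤38}; ρ_J = cos(π/39) = 0.9967573.
1 − cos²(π/39) = sin²(π/39) ⇒ √(1−ρ_J²) = sin(π/39) = 0.0804666.
ω* = 2/(1 + 0.0804666) = 2/1.0804666 = 1.8510521.
At ω = 1.8510521 every |λ(B_ω)| = ω−1, so ρ_SOR = 0.8510521.
6·ln10 = 13.8155; −ln(0.8510521) = 0.161282; m = ⌈13.8155/0.161282⌉ = ⌈85.661⌉ = 86.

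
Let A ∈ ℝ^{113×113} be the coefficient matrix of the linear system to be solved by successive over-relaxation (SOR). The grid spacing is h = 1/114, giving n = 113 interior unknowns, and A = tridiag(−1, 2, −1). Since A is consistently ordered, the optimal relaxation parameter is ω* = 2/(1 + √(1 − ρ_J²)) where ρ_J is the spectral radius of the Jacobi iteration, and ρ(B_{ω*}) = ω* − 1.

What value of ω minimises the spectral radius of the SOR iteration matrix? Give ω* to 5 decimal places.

B_J for the 113×113 system has eigenvalues cos(kπ/114); ρ_J = cos(π/114) = 0.99962.
√(1 − cos²(π/114)) = sin(π/114) ≈ 0.027554.
ω* = 2/(1+0.027554) = 1.94637
and ρ(B_{ω*}) = 1.94637 − 1 = 0.94637.

ω* = 1.94637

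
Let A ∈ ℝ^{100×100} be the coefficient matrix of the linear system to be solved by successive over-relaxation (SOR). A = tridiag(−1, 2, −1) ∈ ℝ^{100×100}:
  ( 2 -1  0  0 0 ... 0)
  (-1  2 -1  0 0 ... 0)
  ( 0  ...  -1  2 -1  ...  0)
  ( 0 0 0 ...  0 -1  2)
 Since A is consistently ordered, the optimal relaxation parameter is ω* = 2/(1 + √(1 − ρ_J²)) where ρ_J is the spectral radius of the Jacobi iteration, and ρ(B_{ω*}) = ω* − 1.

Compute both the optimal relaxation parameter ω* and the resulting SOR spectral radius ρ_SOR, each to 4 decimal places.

n=100: λ(B_J) = 1 − λ(A)/2 = cos(kπ/101); k=1 gives ρ_J = 0.9995.
√(1 − cos²(π/101)) = sin(π/101) ≈ 0.03110.
[ω*] 2 ÷ (1 + 0.03110) = 2 ÷ 1.03110 = 1.9397.
ρ_SOR = ω* − 1 = 1.9397 − 1 = 0.9397.

ω* = 1.9397, ρ_SOR = 0.9397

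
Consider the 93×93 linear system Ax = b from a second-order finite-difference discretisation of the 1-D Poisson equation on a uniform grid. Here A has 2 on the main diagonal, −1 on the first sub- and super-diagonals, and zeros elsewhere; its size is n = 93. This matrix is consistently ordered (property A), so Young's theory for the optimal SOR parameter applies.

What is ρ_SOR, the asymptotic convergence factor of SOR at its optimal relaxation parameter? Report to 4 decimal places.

ρ_SOR = 0.9353

With n=93, ρ(Jacobi) = cos(π/94) = 0.9994.
√(1−ρ_J²) = |sin(π/94)| = 0.03341
ω* = 2 / (1 + 0.03341) = 2 / 1.03341 ≈ 1.9353.
ρ_SOR = ω* − 1 = 1.9353 − 1 = 0.9353.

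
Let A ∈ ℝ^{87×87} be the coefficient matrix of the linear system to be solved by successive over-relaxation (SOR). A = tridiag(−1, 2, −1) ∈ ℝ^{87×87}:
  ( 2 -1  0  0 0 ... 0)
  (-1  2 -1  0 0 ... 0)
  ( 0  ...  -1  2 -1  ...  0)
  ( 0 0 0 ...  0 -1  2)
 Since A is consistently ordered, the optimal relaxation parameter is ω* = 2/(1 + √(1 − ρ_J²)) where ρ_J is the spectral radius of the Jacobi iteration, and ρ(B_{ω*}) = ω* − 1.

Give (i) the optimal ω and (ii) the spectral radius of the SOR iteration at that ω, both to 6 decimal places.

ρ_J = max_k |cos(kπ/88)| = cos(π/88) = 0.999363
√(1−ρ_J²) = |sin(π/88)| = 0.0356923
Then 2/(1+√(1−ρ_J²)) = 2/(1+0.0356923); ω* = 2/1.0356923 = 1.931075.
and ρ(B_{ω*}) = 1.931075 − 1 = 0.931075.

ω* = 1.931075, ρ_SOR = 0.931075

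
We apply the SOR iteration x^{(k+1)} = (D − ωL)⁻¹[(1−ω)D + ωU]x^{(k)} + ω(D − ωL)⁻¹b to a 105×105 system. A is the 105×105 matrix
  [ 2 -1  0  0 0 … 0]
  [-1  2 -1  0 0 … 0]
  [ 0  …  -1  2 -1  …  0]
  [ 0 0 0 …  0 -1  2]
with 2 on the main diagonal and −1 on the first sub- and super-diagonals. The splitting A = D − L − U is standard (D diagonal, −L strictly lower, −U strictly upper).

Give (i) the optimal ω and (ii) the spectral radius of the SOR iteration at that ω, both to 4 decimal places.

n=105: λ(B_J) = 1 − λ(A)/2 = cos(kπ/106); k=1 gives ρ_J = 0.9996.
root = sin(π/106) = 0.02963  (since 1−cos² = sin²).
Young: ω* = 2/(1+√(1−ρ_J²)) = 2/(1+0.02963) = 2/1.02963 = 1.9424.
At ω = 1.9424 every |λ(B_ω)| = ω−1, so ρ_SOR = 0.9424.

ω* = 1.9424, ρ_SOR = 0.9424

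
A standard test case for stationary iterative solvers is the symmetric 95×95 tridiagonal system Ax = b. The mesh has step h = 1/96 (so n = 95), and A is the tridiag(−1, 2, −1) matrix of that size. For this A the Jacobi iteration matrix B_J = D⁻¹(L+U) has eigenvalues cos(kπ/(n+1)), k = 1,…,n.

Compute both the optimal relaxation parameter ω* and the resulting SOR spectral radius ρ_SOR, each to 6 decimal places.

ω* = 1.936635, ρ_SOR = 0.936635

[ρ_J] n=95: ρ(B_J) = cos(π/(n+1)) = cos(π/96) = 0.999465.
√(1−ρ_J²) = |sin(π/96)| = 0.0327191
ω* = 2 / (1 + 0.0327191) = 2 / 1.0327191 ≈ 1.936635.
ρ(B_{ω*}) = ω*−1 = 0.936635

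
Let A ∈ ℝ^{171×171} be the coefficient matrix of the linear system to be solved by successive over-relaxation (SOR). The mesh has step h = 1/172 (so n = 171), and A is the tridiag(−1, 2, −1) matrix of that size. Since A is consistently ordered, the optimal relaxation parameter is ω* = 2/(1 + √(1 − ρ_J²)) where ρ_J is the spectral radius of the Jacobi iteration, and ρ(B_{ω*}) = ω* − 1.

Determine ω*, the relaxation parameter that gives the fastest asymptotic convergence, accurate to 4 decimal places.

ρ_J = max_k |cos(kπ/172)| = cos(π/172) = 0.9998
√(1−ρ_J²) = |sin(π/172)| = 0.01826
So ω* = 2/1.01826 = 1.9641 (Young).
ρ(B_{ω*}) = ω*−1 = 0.9641

ω* = 1.9641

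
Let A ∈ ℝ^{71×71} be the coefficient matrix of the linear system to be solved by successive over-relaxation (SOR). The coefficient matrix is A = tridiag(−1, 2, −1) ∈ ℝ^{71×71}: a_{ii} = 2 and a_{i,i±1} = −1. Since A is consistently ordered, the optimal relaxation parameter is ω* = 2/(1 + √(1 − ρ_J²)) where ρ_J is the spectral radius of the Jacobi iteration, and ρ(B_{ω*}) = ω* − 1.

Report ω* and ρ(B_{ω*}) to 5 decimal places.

ρ_J = max_k |cos(kπ/72)| = cos(π/72) = 0.99905
root = sin(π/72) = 0.043619  (since 1−cos² = sin²).
[ω*] 2 ÷ (1 + 0.043619) = 2 ÷ 1.043619 = 1.91641.
ρ(B_{ω*}) = ω*−1 = 0.91641

ω* = 1.91641, ρ_SOR = 0.91641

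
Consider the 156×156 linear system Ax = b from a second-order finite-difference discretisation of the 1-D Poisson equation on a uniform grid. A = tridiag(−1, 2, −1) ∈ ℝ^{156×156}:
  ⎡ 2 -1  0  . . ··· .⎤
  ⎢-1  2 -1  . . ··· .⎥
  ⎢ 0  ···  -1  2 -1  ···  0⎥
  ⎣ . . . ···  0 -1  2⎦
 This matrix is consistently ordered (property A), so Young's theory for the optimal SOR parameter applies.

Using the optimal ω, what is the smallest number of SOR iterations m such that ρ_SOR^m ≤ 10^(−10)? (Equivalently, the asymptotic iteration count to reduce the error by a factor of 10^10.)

spectrum of D⁻¹(L+U) = {cos(kπ/157) : 1≤k≤156}; ρ_J = cos(π/157) = 0.9997998.
root = sin(π/157) = 0.0200088  (since 1−cos² = sin²).
ω* = 2 / (1 + 0.0200088) = 2 / 1.0200088 ≈ 1.9607674.
[ρ_SOR] ω* − 1 = 0.9607674.
Need (0.9607674)^m ≤ 10^(−10): m ≥ 10·ln10/|ln 0.9607674| = 23.0259/0.0400229 = 575.318 ⇒ m = 576.

m = 576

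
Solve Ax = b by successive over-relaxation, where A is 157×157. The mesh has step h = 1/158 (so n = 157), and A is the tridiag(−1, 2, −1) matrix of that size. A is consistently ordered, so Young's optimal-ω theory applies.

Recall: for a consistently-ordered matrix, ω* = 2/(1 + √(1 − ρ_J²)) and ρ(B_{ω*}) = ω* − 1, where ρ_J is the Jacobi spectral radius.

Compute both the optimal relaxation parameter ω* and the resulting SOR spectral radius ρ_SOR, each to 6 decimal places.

With n=157, ρ(Jacobi) = cos(π/158) = 0.999802.
√(1−ρ_J²) = |sin(π/158)| = 0.0198822
ω* = 2/(1 + 0.0198822) = 2/1.0198822 = 1.961011.
[ρ_SOR] ω* − 1 = 0.961011.

ω* = 1.961011, ρ_SOR = 0.961011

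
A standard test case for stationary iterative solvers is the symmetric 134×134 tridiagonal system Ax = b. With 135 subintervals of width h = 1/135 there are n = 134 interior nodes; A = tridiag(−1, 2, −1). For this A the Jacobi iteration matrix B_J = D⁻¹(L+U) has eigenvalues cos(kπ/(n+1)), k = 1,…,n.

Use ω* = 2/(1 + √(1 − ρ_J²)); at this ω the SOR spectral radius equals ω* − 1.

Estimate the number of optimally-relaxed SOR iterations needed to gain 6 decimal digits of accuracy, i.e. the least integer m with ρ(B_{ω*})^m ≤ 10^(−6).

n=134: λ(B_J) = 1 − λ(A)/2 = cos(kπ/135); k=1 gives ρ_J = 0.9997292.
1 − cos²(π/135) = sin²(π/135) ⇒ √(1−ρ_J²) = sin(π/135) = 0.0232690.
Then 2/(1+√(1−ρ_J²)) = 2/(1+0.0232690); ω* = 2/1.0232690 = 1.9545203.
Hence ρ(B_{ω*}) = 1.9545203 − 1 = 0.9545203.
m ≥ 6·ln10 / (−ln 0.9545203) = 296.811; smallest integer m = 297.

m = 297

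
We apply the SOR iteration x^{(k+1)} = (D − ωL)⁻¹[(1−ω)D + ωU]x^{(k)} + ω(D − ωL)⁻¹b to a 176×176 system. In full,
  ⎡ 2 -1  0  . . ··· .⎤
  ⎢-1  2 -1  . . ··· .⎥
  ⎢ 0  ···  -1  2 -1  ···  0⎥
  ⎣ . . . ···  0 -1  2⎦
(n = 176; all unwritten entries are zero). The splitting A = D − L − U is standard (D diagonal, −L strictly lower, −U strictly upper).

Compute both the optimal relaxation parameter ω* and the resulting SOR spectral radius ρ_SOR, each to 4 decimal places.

ω* = 1.9651, ρ_SOR = 0.9651

With n=176, ρ(Jacobi) = cos(π/177) = 0.9998.
√(1−ρ_J²) simplifies to sin(π/177) = 0.01775.
Then 2/(1+√(1−ρ_J²)) = 2/(1+0.01775); ω* = 2/1.01775 = 1.9651.
Hence ρ(B_{ω*}) = 1.9651 − 1 = 0.9651.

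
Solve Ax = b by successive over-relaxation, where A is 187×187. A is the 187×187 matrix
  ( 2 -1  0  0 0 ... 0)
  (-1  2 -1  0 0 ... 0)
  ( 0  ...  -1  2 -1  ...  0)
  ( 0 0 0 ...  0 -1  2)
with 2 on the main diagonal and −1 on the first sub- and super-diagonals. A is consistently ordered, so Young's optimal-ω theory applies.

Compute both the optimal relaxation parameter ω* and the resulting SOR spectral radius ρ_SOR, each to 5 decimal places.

ω* = 1.96713, ρ_SOR = 0.96713

ρ_J = max_k |cos(kπ/188)| = cos(π/188) = 0.99986
root = sin(π/188) = 0.016710  (since 1−cos² = sin²).
ω* = 2 / (1 + 0.016710) = 2 / 1.016710 ≈ 1.96713.
ρ_SOR = ω* − 1 = 1.96713 − 1 = 0.96713.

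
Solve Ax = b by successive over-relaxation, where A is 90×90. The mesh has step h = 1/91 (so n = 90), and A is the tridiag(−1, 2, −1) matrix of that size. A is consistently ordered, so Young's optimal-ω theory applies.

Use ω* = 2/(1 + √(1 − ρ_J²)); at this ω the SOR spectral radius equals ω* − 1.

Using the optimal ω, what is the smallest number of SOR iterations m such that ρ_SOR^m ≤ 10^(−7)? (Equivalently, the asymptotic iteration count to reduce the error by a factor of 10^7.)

spectrum of D⁻¹(L+U) = {cos(kπ/91) : 1≤k≤90}; ρ_J = cos(π/91) = 0.9994041.
1 − cos²(π/91) = sin²(π/91) ⇒ √(1−ρ_J²) = sin(π/91) = 0.0345161.
Young: ω* = 2/(1+√(1−ρ_J²)) = 2/(1+0.0345161) = 2/1.0345161 = 1.9332710.
ρ_SOR = ω* − 1 = 1.9332710 − 1 = 0.9332710.
Need (0.9332710)^m ≤ 10^(−7): m ≥ 7·ln10/|ln 0.9332710| = 16.1181/0.0690597 = 233.394 ⇒ m = 234.

m = 234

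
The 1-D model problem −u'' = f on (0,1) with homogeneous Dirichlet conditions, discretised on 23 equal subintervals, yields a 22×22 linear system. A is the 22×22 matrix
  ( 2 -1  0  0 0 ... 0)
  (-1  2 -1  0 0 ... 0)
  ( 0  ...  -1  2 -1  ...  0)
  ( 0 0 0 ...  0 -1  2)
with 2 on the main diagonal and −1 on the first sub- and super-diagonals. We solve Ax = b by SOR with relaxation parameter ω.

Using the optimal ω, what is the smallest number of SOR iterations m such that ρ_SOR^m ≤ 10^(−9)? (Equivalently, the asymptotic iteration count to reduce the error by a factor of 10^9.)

n=22: λ(B_J) = 1 − λ(A)/2 = cos(kπ/23); k=1 gives ρ_J = 0.9906859.
√(1 − cos²(π/23)) = sin(π/23) ≈ 0.1361666.
ω* = 2/(1 + 0.1361666) = 2/1.1361666 = 1.7603052.
ρ_SOR = ω* − 1 = 1.7603052 − 1 = 0.7603052.
Need (0.7603052)^m ≤ 10^(−9): m ≥ 9·ln10/|ln 0.7603052| = 20.7233/0.274035 = 75.623 ⇒ m = 76.

m = 76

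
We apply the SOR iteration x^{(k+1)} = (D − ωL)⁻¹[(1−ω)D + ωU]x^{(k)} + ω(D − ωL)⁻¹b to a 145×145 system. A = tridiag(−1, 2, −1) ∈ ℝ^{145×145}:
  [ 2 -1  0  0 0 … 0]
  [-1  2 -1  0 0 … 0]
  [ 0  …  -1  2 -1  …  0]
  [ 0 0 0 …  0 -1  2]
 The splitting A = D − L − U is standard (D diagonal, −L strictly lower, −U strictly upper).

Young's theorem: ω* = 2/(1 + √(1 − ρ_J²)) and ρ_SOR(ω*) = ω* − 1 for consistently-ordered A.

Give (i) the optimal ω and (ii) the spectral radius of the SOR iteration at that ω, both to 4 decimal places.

ω* = 1.9579, ρ_SOR = 0.9579

spectrum of D⁻¹(L+U) = {cos(kπ/146) : 1≤k≤145}; ρ_J = cos(π/146) = 0.9998.
root = sin(π/146) = 0.02152  (since 1−cos² = sin²).
Then 2/(1+√(1−ρ_J²)) = 2/(1+0.02152); ω* = 2/1.02152 = 1.9579.
Hence ρ(B_{ω*}) = 1.9579 − 1 = 0.9579.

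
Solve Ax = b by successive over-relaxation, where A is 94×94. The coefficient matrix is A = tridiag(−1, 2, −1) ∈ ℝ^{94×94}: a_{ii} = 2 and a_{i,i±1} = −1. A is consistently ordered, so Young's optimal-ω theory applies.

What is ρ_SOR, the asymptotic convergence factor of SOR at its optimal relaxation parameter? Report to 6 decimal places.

ρ_SOR = 0.935990

½·tridiag(1,0,1) at n=94: λ_k = cos(kπ/95); max |λ| at k=1 ⇒ ρ_J = cos(π/95) ≈ 0.999453.
root = sin(π/95) = 0.0330634  (since 1−cos² = sin²).
ω* = 2/(1 + 0.0330634) = 2/1.0330634 = 1.935990.
ρ_SOR = ω* − 1 = 1.935990 − 1 = 0.935990.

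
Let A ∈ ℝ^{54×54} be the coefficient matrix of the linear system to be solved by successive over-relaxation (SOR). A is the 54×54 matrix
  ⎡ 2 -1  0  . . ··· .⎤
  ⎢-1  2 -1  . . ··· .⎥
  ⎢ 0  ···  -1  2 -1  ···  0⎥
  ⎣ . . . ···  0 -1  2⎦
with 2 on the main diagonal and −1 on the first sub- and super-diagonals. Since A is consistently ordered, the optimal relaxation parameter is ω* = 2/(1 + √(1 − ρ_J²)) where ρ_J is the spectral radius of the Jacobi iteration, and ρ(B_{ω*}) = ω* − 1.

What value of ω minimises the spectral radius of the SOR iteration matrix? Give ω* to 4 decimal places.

ω* = 1.8920

B_J for the 54×54 system has eigenvalues cos(kπ/55); ρ_J = cos(π/55) = 0.9984.
root = sin(π/55) = 0.05709  (since 1−cos² = sin²).
ω* = 2 / (1 + 0.05709) = 2 / 1.05709 ≈ 1.8920.
ρ(B_{ω*}) = ω*−1 = 0.8920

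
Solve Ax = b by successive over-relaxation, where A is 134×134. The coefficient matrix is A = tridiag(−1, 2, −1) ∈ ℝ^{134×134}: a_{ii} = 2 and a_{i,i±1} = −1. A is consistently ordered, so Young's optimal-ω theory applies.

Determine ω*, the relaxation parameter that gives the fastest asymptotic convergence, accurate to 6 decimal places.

ω* = 1.954520

½·tridiag(1,0,1) at n=134: λ_k = cos(kπ/135); max |λ| at k=1 ⇒ ρ_J = cos(π/135) ≈ 0.999729.
√(1−ρ_J²) = |sin(π/135)| = 0.0232690
ω* = 2/(1 + 0.0232690) = 2/1.0232690 = 1.954520.
and ρ(B_{ω*}) = 1.954520 − 1 = 0.954520.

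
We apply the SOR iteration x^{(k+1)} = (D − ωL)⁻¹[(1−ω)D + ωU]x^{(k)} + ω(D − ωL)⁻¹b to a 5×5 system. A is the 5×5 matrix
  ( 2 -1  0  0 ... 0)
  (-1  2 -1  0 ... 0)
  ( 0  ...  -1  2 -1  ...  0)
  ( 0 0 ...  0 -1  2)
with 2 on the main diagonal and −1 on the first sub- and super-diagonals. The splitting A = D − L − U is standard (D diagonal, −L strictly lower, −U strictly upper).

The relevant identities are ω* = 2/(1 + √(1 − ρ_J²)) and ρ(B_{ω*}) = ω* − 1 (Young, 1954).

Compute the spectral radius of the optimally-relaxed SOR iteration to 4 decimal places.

ρ_J = max_k |cos(kπ/6)| = cos(π/6) = 0.8660
√(1−ρ_J²) = |sin(π/6)| = 0.50000
Young: ω* = 2/(1+√(1−ρ_J²)) = 2/(1+0.50000) = 2/1.50000 = 1.3333.
ρ(B_{ω*}) = ω*−1 = 0.3333

ρ_SOR = 0.3333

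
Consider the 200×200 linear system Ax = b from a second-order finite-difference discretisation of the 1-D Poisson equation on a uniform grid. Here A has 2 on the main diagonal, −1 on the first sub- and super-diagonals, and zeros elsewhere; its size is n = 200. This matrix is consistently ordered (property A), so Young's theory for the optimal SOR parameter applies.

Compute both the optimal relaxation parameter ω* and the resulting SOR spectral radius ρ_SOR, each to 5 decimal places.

n=200: λ(B_J) = 1 − λ(A)/2 = cos(kπ/201); k=1 gives ρ_J = 0.99988.
√(1−ρ_J²) simplifies to sin(π/201) = 0.015629.
ω* = 2 / (1 + 0.015629) = 2 / 1.015629 ≈ 1.96922.
At ω = 1.96922 every |λ(B_ω)| = ω−1, so ρ_SOR = 0.96922.

ω* = 1.96922, ρ_SOR = 0.96922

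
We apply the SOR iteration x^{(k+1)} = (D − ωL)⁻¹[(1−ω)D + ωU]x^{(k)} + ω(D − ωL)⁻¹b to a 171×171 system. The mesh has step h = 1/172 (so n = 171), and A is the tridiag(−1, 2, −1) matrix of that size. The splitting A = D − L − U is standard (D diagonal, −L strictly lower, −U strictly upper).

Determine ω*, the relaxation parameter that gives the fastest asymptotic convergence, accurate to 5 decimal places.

B_J for the 171×171 system has eigenvalues cos(kπ/172); ρ_J = cos(π/172) = 0.99983.
√(1−ρ_J²) = |sin(π/172)| = 0.018264
Then 2/(1+√(1−ρ_J²)) = 2/(1+0.018264); ω* = 2/1.018264 = 1.96413.
At ω = 1.96413 every |λ(B_ω)| = ω−1, so ρ_SOR = 0.96413.

ω* = 1.96413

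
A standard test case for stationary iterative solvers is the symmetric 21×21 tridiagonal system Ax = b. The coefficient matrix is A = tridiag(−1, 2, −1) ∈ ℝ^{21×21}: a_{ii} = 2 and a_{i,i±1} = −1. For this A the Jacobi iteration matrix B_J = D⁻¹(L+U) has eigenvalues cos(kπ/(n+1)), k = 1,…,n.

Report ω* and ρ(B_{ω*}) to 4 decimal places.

ω* = 1.7508, ρ_SOR = 0.7508

ρ_J = max_k |cos(kπ/22)| = cos(π/22) = 0.9898
1 − cos²(π/22) = sin²(π/22) ⇒ √(1−ρ_J²) = sin(π/22) = 0.14231.
ω* = 2/(1 + 0.14231) = 2/1.14231 = 1.7508.
[ρ_SOR] ω* − 1 = 0.7508.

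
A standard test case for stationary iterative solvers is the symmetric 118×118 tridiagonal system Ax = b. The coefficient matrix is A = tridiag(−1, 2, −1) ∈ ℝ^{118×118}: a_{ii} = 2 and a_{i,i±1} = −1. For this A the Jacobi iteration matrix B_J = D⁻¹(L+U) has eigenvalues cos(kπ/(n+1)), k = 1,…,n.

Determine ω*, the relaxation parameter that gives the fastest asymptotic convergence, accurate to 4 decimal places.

½·tridiag(1,0,1) at n=118: λ_k = cos(kπ/119); max |λ| at k=1 ⇒ ρ_J = cos(π/119) ≈ 0.9997.
√(1−ρ_J²) simplifies to sin(π/119) = 0.02640.
Then 2/(1+√(1−ρ_J²)) = 2/(1+0.02640); ω* = 2/1.02640 = 1.9486.
[ρ_SOR] ω* − 1 = 0.9486.

ω* = 1.9486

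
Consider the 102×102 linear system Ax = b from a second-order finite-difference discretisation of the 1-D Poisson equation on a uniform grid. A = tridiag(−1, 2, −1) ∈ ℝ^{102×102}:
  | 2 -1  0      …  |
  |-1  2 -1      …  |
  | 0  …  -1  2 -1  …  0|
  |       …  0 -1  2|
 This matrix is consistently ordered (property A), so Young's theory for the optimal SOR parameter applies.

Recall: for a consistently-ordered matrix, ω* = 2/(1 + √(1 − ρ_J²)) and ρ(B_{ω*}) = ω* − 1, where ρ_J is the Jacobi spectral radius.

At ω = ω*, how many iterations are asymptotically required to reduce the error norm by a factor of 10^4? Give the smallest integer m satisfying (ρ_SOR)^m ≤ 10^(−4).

B_J for the 102×102 system has eigenvalues cos(kπ/103); ρ_J = cos(π/103) = 0.9995349.
√(1 − cos²(π/103)) = sin(π/103) ≈ 0.0304962.
ω* = 2/(1 + 0.0304962) = 2/1.0304962 = 1.9408126.
[ρ_SOR] ω* − 1 = 0.9408126.
ρ_SOR^m ≤ 10^(−4) ⇔ m ≥ 4·ln10/(−ln 0.9408126) = 9.21034/0.0610113 = 150.961; m = ⌈150.961⌉ = 151.

m = 151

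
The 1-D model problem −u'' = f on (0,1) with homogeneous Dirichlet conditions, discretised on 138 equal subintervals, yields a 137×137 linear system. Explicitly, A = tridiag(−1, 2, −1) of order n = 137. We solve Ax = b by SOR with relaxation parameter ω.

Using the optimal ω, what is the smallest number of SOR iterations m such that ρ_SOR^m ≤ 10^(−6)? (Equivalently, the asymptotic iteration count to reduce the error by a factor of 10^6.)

m = 304

spectrum of D⁻¹(L+U) = {cos(kπ/138) : 1≤k≤137}; ρ_J = cos(π/138) = 0.9997409.
√(1−ρ_J²) simplifies to sin(π/138) = 0.0227632.
So ω* = 2/1.0227632 = 1.9554869 (Young).
ρ_SOR = ω* − 1 = 1.9554869 − 1 = 0.9554869.
(0.9554869)^m ≤ 10^{−6}  ⇒  m·ln(0.9554869) ≤ −6·ln10  ⇒  m ≥ 303.409  ⇒  m = 304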